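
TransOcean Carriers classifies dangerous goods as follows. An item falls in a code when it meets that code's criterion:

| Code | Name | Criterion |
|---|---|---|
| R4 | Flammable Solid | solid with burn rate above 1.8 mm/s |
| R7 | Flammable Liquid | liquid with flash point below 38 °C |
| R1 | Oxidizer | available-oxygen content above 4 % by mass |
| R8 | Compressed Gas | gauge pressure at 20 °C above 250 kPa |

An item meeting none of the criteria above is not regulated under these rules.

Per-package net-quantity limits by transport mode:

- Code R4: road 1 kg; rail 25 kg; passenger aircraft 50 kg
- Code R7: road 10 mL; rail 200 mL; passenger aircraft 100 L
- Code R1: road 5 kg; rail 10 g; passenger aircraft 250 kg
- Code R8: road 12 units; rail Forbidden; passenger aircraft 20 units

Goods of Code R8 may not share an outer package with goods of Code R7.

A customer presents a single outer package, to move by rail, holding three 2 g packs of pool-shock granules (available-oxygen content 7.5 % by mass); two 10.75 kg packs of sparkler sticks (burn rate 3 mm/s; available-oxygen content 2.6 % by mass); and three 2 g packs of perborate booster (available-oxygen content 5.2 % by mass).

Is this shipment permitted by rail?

No

Available-oxygen content 7.5 % by mass meets the Code R1 criterion (Oxidizer), so the pool-shock granules are Code R1.
With burn rate 3 mm/s (> 1.8 mm/s), the sparkler sticks fall in Code R4.
Available-oxygen content 5.2 % by mass meets the Code R1 criterion (Oxidizer), so the perborate booster is Code R1.
Total Code R1: (three 2 g packs = 6 g) + (three 2 g packs = 6 g) = 12 g.
That exceeds the Code R1 rail limit of 10 g.
Code R4 quantity: two 10.75 kg packs = 21.5 kg.
21.5 kg ≤ 25 kg (rail limit, Code R4) — within limit.
The segregation rule (Code R8 with Code R7) does not apply to Code R1 with Code R4.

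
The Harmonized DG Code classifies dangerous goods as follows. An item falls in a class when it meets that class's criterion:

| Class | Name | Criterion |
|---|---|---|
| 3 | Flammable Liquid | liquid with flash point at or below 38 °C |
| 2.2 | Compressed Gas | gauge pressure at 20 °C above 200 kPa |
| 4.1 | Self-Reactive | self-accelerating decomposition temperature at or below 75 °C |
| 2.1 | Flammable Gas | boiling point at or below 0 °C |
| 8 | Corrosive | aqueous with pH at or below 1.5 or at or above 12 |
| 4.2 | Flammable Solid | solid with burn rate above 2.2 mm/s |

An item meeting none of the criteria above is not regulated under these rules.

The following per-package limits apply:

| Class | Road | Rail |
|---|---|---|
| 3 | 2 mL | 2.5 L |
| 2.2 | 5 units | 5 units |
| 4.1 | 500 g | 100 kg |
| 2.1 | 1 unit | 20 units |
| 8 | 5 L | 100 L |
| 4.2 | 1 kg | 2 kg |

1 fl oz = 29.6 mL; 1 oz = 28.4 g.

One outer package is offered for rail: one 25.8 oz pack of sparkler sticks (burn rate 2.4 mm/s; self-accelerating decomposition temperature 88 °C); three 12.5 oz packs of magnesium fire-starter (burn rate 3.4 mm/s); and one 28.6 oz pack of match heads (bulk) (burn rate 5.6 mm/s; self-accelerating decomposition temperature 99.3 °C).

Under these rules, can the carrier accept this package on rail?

No

Sparkler sticks: burn rate 2.4 mm/s > 2.2 mm/s → Class 4.2 (Flammable Solid).
With burn rate 3.4 mm/s (> 2.2 mm/s), the magnesium fire-starter falls in Class 4.2.
Match heads (bulk): burn rate 5.6 mm/s > 2.2 mm/s → Class 4.2 (Flammable Solid).
Class 4.2 net quantity: (one 25.8 oz pack = 732.72 g) + (three 12.5 oz packs = 1.065 kg) + (one 28.6 oz pack = 812.24 g) = 2609.96 g.
2609.96 g exceeds the rail limit of 2 kg for Class 4.2.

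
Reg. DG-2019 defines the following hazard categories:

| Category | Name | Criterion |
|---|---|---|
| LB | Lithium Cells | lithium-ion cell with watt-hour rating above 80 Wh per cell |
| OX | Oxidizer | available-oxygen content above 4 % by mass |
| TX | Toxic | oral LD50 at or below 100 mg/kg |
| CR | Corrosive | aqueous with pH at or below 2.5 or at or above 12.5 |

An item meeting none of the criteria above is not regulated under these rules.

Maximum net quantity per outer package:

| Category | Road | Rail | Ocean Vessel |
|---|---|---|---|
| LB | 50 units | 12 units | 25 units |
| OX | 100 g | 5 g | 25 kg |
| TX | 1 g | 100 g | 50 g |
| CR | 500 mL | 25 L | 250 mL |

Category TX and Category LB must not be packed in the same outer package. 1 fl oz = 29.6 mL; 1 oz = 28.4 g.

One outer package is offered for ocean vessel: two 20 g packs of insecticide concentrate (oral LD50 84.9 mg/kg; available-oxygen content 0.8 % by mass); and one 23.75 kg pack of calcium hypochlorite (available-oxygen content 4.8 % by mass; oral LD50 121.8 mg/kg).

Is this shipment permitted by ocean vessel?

Yes

Insecticide concentrate: oral LD50 84.9 mg/kg ≤ 100 mg/kg → Category TX (Toxic).
The calcium hypochlorite has available-oxygen content 4.8 % by mass, which is > 4 % by mass, so it is Category OX (Oxidizer).
Category TX quantity: two 20 g packs = 40 g.
40 g is within the ocean vessel limit of 50 g for Category TX.
Category OX quantity: 23.75 kg.
That is within the Category OX ocean vessel limit of 25 kg.
The segregation rule (Category TX with Category LB) does not apply to Category TX with Category OX.
Every hazard category is within its ocean vessel limit and no segregation rule is violated.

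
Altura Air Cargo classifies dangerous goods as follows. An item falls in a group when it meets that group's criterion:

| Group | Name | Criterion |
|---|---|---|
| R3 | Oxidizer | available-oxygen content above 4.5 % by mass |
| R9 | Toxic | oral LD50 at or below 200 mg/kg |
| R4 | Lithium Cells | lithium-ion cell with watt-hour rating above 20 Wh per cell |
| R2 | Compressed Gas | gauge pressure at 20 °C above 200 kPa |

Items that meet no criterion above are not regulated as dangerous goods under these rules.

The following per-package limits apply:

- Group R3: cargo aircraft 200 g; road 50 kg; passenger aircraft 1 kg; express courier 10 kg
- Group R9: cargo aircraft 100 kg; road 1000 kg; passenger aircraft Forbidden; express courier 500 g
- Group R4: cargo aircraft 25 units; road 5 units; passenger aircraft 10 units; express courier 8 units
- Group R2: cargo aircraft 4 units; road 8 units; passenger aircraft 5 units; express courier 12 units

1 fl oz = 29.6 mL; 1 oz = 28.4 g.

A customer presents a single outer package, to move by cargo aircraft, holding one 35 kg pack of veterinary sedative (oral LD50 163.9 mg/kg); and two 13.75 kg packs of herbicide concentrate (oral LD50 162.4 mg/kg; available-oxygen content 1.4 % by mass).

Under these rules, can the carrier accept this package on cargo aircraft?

With oral LD50 163.9 mg/kg (≤ 200 mg/kg), the veterinary sedative falls in Group R9.
The herbicide concentrate has oral LD50 162.4 mg/kg, which is ≤ 200 mg/kg, so it is Group R9 (Toxic).
Total Group R9: 35 kg + (two 13.75 kg packs = 27.5 kg) = 62.5 kg.
62.5 kg is within the cargo aircraft limit of 100 kg for Group R9.

Yes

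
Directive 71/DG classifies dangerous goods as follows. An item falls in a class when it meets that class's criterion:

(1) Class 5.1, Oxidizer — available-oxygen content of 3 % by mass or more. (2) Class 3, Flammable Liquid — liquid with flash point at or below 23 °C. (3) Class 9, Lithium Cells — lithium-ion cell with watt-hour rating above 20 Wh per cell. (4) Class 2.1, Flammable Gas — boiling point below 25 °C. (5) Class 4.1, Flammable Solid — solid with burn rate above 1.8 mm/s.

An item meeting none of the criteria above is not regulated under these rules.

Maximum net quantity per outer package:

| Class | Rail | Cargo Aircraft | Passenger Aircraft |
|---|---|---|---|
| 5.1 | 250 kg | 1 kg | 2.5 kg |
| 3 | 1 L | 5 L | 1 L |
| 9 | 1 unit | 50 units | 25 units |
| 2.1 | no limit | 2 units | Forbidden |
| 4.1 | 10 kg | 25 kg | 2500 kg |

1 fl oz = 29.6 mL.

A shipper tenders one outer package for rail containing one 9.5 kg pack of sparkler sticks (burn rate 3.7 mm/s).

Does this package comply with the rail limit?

Sparkler sticks: burn rate 3.7 mm/s > 1.8 mm/s → Class 4.1 (Flammable Solid).
Class 4.1 quantity: 9.5 kg.
9.5 kg ≤ 10 kg (rail limit, Class 4.1) — within limit.

Yes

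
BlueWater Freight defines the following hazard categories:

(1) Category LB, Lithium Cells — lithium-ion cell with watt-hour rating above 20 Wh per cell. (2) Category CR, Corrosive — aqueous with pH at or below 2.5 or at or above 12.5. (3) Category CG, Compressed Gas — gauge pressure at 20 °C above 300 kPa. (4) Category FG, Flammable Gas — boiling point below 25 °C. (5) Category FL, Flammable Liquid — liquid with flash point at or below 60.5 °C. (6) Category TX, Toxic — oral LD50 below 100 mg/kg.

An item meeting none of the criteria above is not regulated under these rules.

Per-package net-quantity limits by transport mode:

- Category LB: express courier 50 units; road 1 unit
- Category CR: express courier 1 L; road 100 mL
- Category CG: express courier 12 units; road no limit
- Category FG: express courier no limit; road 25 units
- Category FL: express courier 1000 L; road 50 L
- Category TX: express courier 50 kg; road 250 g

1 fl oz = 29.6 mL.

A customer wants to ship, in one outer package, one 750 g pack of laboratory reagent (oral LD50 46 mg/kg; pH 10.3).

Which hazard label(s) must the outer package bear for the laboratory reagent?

With oral LD50 46 mg/kg (< 100 mg/kg), the laboratory reagent falls in Category TX.
Only the Category TX label is required.

Category TX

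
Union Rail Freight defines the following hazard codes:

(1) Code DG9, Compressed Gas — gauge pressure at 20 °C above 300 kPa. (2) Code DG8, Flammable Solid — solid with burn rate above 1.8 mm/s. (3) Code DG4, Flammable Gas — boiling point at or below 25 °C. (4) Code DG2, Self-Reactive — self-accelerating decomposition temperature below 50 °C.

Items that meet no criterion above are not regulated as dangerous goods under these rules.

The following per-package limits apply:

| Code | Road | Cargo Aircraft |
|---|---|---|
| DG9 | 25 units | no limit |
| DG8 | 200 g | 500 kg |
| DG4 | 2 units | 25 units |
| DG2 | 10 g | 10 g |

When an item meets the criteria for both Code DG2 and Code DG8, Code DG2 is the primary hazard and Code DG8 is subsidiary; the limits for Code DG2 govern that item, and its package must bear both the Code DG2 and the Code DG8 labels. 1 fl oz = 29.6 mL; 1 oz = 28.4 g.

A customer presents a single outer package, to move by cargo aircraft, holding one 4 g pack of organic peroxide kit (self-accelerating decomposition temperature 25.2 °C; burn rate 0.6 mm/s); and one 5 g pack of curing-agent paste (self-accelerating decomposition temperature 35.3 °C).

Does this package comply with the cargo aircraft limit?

Organic peroxide kit: self-accelerating decomposition temperature 25.2 °C < 50 °C → Code DG2 (Self-Reactive).
Curing-agent paste: self-accelerating decomposition temperature 35.3 °C < 50 °C → Code DG2 (Self-Reactive).
Code DG2 net quantity: 4 g + 5 g = 9 g.
9 g ≤ 10 g (cargo aircraft limit, Code DG2) — within limit.

Yes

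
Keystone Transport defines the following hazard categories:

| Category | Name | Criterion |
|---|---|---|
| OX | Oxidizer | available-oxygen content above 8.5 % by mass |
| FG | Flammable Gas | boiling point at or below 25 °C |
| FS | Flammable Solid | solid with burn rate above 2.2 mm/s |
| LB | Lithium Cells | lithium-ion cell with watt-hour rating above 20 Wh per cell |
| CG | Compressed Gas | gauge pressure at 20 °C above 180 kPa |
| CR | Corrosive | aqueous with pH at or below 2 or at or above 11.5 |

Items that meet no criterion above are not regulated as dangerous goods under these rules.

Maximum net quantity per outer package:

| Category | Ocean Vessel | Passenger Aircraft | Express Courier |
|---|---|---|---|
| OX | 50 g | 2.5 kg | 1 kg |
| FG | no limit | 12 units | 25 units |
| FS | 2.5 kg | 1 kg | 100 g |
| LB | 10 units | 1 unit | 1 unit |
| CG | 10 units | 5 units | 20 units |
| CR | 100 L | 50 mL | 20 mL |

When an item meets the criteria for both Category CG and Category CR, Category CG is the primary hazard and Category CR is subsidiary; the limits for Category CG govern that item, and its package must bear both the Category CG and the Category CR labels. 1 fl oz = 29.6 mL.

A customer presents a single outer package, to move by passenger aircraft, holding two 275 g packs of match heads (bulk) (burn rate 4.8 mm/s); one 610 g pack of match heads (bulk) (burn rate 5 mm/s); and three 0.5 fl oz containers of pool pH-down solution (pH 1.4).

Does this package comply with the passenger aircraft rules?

Match heads (bulk): burn rate 4.8 mm/s > 2.2 mm/s → Category FS (Flammable Solid).
Match heads (bulk): burn rate 5 mm/s > 2.2 mm/s → Category FS (Flammable Solid).
The pool pH-down solution has pH 1.4, which is ≤ 2, so it is Category CR (Corrosive).
Category CR quantity: three 0.5 fl oz containers = 44.4 mL.
44.4 mL ≤ 50 mL (passenger aircraft limit, Category CR) — within limit.
Category FS net quantity: (two 275 g packs = 550 g) + 610 g = 1.16 kg.
1.16 kg > 1 kg (passenger aircraft limit, Category FS) — over the limit.

No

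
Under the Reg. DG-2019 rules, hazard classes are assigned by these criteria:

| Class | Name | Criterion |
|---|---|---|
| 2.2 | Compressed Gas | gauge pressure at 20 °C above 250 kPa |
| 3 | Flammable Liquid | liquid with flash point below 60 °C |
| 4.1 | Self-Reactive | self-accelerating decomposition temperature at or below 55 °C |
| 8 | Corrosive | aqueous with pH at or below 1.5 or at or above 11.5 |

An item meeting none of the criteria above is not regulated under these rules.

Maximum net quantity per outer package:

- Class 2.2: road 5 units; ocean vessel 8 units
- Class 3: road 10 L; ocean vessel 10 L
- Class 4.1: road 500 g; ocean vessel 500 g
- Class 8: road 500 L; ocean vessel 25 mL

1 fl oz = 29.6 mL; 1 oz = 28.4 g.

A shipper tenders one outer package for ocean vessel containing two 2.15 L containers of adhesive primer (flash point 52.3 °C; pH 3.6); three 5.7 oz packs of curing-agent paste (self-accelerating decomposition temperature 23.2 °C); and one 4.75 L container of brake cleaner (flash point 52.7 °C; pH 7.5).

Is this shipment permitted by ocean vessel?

Yes

Flash point 52.3 °C meets the Class 3 criterion (Flammable Liquid), so the adhesive primer is Class 3.
Curing-agent paste: self-accelerating decomposition temperature 23.2 °C ≤ 55 °C → Class 4.1 (Self-Reactive).
With flash point 52.7 °C (< 60 °C), the brake cleaner falls in Class 3.
Class 3 net quantity: (two 2.15 L containers = 4.3 L) + 4.75 L = 9.05 L.
9.05 L is within the ocean vessel limit of 10 L for Class 3.
Class 4.1 quantity: three 5.7 oz packs = 485.64 g.
485.64 g ≤ 500 g (ocean vessel limit, Class 4.1) — within limit.
Every hazard class is within its ocean vessel limit and no segregation rule is violated.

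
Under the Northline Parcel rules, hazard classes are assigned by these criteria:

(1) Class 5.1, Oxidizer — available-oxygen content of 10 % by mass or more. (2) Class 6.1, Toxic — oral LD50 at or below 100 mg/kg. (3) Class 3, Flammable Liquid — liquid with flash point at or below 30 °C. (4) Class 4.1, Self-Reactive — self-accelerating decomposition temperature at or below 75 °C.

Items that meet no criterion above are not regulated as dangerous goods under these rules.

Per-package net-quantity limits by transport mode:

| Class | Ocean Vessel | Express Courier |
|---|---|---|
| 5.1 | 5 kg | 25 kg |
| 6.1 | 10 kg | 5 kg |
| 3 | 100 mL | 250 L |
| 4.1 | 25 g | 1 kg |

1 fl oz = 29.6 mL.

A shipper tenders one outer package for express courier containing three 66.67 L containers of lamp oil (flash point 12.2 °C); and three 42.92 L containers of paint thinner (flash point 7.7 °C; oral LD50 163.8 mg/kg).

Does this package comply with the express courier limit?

With flash point 12.2 °C (≤ 30 °C), the lamp oil falls in Class 3.
The paint thinner has flash point 7.7 °C, which is ≤ 30 °C, so it is Class 3 (Flammable Liquid).
Class 3 net quantity: (three 66.67 L containers = 200.01 L) + (three 42.92 L containers = 128.76 L) = 328.77 L.
328.77 L > 250 L (express courier limit, Class 3) — over the limit.

No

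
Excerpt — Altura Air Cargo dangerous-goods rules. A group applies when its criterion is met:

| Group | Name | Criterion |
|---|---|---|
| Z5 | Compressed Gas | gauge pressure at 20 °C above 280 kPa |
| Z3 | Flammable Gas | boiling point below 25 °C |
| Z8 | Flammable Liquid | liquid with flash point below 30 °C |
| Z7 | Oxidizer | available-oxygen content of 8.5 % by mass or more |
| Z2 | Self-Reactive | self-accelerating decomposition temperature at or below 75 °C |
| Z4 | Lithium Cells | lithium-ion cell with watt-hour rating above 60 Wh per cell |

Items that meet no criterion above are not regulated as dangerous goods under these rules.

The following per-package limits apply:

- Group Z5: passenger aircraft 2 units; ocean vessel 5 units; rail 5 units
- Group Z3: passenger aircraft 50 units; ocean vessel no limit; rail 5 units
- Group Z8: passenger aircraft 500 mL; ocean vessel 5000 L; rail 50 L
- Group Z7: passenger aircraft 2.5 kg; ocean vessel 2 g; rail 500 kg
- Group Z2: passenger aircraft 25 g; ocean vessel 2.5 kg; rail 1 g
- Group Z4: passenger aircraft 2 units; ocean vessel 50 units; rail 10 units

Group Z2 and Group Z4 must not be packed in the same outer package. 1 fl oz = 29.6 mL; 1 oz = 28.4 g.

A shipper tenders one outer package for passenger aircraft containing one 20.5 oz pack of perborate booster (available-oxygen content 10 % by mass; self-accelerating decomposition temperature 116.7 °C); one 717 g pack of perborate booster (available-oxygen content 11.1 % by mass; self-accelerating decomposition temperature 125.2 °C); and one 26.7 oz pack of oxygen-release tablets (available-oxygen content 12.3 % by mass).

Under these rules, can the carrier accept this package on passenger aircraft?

Perborate booster: available-oxygen content 10 % by mass ≥ 8.5 % by mass → Group Z7 (Oxidizer).
With available-oxygen content 11.1 % by mass (≥ 8.5 % by mass), the perborate booster falls in Group Z7.
Oxygen-release tablets: available-oxygen content 12.3 % by mass ≥ 8.5 % by mass → Group Z7 (Oxidizer).
Group Z7 net quantity: (one 20.5 oz pack = 582.2 g) + 717 g + (one 26.7 oz pack = 758.28 g) = 2057.48 g.
That is within the Group Z7 passenger aircraft limit of 2.5 kg.

Yes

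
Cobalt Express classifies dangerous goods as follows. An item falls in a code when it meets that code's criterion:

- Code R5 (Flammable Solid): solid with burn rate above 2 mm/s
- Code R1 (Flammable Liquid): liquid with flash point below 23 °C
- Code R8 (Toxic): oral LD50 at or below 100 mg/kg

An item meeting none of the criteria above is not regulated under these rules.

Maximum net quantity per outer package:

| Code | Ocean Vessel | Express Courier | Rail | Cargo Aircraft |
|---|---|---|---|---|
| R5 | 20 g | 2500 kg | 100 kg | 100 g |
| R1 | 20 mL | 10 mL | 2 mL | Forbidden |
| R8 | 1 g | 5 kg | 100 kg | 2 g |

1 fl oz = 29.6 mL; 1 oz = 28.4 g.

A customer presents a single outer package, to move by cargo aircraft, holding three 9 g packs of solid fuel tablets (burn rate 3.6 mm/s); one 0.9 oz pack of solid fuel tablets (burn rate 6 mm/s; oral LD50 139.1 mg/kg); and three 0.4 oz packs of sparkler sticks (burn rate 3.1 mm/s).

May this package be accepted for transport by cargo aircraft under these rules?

With burn rate 3.6 mm/s (> 2 mm/s), the solid fuel tablets fall in Code R5.
The solid fuel tablets have burn rate 6 mm/s, which is > 2 mm/s, so they are Code R5 (Flammable Solid).
With burn rate 3.1 mm/s (> 2 mm/s), the sparkler sticks fall in Code R5.
Total Code R5: (three 9 g packs = 27 g) + (one 0.9 oz pack = 25.56 g) + (three 0.4 oz packs = 34.08 g) = 86.64 g.
That is within the Code R5 cargo aircraft limit of 100 g.

Yes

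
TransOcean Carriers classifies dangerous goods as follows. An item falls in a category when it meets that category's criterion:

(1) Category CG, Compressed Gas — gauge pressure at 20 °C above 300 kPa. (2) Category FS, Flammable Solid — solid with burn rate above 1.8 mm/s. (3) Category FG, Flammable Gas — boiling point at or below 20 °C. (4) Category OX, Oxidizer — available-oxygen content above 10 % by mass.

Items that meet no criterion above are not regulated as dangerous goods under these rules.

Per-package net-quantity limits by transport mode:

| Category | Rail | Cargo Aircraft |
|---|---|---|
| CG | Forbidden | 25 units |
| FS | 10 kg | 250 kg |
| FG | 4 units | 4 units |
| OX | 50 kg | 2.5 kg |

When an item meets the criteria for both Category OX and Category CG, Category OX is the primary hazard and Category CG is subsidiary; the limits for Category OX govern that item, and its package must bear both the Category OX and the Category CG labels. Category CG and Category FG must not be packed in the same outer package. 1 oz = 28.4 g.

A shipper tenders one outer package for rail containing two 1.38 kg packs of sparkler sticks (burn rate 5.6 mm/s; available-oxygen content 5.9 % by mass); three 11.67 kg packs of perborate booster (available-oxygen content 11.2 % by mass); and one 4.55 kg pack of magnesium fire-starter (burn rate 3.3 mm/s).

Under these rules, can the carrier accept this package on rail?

The sparkler sticks have burn rate 5.6 mm/s, which is > 1.8 mm/s, so they are Category FS (Flammable Solid).
Available-oxygen content 11.2 % by mass meets the Category OX criterion (Oxidizer), so the perborate booster is Category OX.
The magnesium fire-starter has burn rate 3.3 mm/s, which is > 1.8 mm/s, so it is Category FS (Flammable Solid).
Total Category FS: (two 1.38 kg packs = 2.76 kg) + 4.55 kg = 7.31 kg.
7.31 kg ≤ 10 kg (rail limit, Category FS) — within limit.
Category OX quantity: three 11.67 kg packs = 35.01 kg.
35.01 kg ≤ 50 kg (rail limit, Category OX) — within limit.
The segregation rule (Category CG with Category FG) does not apply to Category FS with Category OX.
Every hazard category is within its rail limit and no segregation rule is violated.

Yes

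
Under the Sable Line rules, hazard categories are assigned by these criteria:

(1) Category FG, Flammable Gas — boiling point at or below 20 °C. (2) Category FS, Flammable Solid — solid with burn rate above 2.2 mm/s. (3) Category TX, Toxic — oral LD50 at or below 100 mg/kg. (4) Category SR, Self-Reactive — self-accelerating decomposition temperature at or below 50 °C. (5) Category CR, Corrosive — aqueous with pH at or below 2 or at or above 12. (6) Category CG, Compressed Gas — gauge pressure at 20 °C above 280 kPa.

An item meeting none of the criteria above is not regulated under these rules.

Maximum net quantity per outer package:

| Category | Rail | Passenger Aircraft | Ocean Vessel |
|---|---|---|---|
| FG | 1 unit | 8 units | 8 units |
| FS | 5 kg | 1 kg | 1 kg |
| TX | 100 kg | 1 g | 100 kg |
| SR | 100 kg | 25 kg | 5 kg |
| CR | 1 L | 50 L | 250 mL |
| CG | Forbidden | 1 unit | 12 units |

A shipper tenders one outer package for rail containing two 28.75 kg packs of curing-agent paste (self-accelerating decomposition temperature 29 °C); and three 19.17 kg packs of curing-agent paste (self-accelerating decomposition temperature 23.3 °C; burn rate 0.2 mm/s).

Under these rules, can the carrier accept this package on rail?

No

Self-accelerating decomposition temperature 29 °C meets the Category SR criterion (Self-Reactive), so the curing-agent paste is Category SR.
The curing-agent paste has self-accelerating decomposition temperature 23.3 °C, which is ≤ 50 °C, so it is Category SR (Self-Reactive).
Category SR net quantity: (two 28.75 kg packs = 57.5 kg) + (three 19.17 kg packs = 57.51 kg) = 115.01 kg.
That exceeds the Category SR rail limit of 100 kg.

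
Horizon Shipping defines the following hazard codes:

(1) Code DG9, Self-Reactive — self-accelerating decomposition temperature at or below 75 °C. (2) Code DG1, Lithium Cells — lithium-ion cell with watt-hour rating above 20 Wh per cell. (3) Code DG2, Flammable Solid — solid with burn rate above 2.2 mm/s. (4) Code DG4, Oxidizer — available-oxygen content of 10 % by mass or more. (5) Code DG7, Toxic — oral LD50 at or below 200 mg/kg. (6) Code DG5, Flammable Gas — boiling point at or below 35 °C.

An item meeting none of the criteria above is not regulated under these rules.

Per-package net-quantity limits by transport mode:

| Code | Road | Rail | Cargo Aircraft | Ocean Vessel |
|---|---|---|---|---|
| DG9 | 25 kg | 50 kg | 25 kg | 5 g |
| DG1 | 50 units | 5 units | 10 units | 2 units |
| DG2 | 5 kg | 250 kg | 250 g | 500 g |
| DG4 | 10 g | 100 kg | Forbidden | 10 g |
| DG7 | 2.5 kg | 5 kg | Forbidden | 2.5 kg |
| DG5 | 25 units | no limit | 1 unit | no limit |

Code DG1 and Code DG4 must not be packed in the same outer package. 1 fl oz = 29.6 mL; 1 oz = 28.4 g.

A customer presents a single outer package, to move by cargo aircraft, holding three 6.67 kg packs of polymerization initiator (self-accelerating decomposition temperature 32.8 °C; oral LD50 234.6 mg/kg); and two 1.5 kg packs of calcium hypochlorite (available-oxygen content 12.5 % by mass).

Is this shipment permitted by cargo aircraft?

Self-accelerating decomposition temperature 32.8 °C meets the Code DG9 criterion (Self-Reactive), so the polymerization initiator is Code DG9.
The calcium hypochlorite has available-oxygen content 12.5 % by mass, which is ≥ 10 % by mass, so it is Code DG4 (Oxidizer).
Code DG9 quantity: three 6.67 kg packs = 20.01 kg.
20.01 kg ≤ 25 kg (cargo aircraft limit, Code DG9) — within limit.
Code DG4 quantity: two 1.5 kg packs = 3 kg.
Code DG4 is Forbidden by cargo aircraft.
The segregation rule (Code DG1 with Code DG4) does not apply to Code DG9 with Code DG4.

No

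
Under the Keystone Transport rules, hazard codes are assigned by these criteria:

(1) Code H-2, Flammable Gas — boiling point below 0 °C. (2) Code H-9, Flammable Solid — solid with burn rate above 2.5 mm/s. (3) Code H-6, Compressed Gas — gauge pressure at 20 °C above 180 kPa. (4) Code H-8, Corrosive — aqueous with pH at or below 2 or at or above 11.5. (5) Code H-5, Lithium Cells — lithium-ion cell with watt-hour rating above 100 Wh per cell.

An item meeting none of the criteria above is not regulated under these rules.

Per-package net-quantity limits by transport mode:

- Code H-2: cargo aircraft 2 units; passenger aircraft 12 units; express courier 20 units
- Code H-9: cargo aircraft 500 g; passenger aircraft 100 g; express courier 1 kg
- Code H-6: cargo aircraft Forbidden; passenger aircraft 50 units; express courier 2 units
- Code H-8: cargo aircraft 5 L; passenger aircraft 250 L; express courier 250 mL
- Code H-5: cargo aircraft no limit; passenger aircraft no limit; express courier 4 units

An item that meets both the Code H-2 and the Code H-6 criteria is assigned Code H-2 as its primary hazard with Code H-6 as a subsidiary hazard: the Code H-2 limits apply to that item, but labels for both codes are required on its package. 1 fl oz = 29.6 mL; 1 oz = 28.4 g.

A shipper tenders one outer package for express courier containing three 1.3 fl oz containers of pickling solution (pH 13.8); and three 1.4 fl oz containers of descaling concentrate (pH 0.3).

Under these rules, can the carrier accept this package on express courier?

Pickling solution: pH 13.8 ≥ 11.5 → Code H-8 (Corrosive).
The descaling concentrate has pH 0.3, which is ≤ 2, so it is Code H-8 (Corrosive).
Code H-8 net quantity: (three 1.3 fl oz containers = 115.44 mL) + (three 1.4 fl oz containers = 124.32 mL) = 239.76 mL.
239.76 mL ≤ 250 mL (express courier limit, Code H-8) — within limit.

Yes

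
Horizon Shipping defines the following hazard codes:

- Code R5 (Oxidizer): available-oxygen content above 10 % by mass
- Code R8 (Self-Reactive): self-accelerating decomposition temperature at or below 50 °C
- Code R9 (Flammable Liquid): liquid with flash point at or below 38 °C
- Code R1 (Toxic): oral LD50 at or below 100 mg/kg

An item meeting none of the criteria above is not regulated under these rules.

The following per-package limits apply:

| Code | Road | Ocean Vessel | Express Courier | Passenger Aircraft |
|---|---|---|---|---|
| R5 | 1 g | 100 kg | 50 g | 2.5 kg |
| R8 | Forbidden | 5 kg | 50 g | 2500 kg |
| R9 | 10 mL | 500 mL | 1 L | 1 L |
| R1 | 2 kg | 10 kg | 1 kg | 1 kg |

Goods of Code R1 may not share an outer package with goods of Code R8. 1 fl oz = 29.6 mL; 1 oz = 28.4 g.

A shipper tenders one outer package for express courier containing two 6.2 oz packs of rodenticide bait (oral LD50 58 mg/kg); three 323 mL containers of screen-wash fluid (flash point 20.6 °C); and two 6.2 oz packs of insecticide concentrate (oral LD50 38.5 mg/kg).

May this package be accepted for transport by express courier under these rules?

Yes

Oral LD50 58 mg/kg meets the Code R1 criterion (Toxic), so the rodenticide bait is Code R1.
Flash point 20.6 °C meets the Code R9 criterion (Flammable Liquid), so the screen-wash fluid is Code R9.
Insecticide concentrate: oral LD50 38.5 mg/kg ≤ 100 mg/kg → Code R1 (Toxic).
Total Code R1: (two 6.2 oz packs = 352.16 g) + (two 6.2 oz packs = 352.16 g) = 704.32 g.
704.32 g ≤ 1 kg (express courier limit, Code R1) — within limit.
Code R9 quantity: three 323 mL containers = 969 mL.
969 mL is within the express courier limit of 1 L for Code R9.
The segregation rule (Code R1 with Code R8) does not apply to Code R1 with Code R9.
Every hazard code is within its express courier limit and no segregation rule is violated.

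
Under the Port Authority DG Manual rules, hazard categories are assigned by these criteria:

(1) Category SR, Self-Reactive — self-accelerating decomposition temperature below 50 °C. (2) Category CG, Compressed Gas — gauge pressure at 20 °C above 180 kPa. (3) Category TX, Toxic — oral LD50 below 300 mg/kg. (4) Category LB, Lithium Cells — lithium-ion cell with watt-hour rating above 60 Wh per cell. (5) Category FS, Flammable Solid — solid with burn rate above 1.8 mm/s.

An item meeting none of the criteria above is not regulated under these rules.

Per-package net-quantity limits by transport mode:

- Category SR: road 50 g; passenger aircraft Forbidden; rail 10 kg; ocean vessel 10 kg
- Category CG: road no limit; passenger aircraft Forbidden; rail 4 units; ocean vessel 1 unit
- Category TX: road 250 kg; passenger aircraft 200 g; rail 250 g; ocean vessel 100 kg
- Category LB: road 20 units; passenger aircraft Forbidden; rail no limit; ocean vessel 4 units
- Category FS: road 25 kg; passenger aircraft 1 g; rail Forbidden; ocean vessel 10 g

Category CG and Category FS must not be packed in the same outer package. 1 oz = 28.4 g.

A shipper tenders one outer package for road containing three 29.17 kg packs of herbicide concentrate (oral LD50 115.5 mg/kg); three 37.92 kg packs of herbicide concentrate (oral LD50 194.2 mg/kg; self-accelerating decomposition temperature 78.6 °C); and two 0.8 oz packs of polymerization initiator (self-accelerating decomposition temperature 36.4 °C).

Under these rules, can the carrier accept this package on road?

Yes

Oral LD50 115.5 mg/kg meets the Category TX criterion (Toxic), so the herbicide concentrate is Category TX.
Oral LD50 194.2 mg/kg meets the Category TX criterion (Toxic), so the herbicide concentrate is Category TX.
With self-accelerating decomposition temperature 36.4 °C (< 50 °C), the polymerization initiator falls in Category SR.
Total Category TX: (three 29.17 kg packs = 87.51 kg) + (three 37.92 kg packs = 113.76 kg) = 201.27 kg.
That is within the Category TX road limit of 250 kg.
Category SR quantity: two 0.8 oz packs = 45.44 g.
That is within the Category SR road limit of 50 g.
The segregation rule (Category CG with Category FS) does not apply to Category TX with Category SR.
Every hazard category is within its road limit and no segregation rule is violated.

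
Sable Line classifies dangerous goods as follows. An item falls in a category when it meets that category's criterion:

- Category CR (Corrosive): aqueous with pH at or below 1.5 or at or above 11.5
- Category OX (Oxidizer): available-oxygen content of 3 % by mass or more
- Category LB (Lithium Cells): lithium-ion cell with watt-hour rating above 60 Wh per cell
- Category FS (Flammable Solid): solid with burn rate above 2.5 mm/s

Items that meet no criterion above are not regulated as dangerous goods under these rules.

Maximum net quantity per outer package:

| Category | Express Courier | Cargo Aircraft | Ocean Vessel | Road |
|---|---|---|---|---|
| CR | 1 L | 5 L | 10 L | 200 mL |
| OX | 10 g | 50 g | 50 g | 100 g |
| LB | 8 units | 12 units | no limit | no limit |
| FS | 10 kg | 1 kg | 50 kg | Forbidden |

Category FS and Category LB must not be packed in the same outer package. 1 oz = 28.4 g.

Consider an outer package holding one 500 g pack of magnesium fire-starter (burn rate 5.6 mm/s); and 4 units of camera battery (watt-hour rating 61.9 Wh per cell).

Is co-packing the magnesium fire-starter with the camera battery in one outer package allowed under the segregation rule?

Magnesium fire-starter: burn rate 5.6 mm/s > 2.5 mm/s → Category FS (Flammable Solid).
Camera battery: watt-hour rating 61.9 Wh per cell > 60 Wh per cell → Category LB (Lithium Cells).
Category FS and Category LB may not share an outer package.

No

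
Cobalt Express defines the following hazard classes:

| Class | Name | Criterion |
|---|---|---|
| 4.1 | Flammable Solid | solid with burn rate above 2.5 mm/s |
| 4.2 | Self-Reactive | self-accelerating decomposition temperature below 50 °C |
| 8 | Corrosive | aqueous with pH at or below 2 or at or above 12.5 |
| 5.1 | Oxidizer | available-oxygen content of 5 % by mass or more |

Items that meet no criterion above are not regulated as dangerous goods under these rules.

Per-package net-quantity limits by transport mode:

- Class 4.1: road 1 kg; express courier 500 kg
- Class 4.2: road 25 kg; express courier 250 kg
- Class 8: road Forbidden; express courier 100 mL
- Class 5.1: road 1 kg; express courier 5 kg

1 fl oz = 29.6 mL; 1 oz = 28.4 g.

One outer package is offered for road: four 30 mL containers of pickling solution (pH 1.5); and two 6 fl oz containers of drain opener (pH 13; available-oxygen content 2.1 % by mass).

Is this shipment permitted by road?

With pH 1.5 (≤ 2), the pickling solution falls in Class 8.
The drain opener has pH 13, which is ≥ 12.5, so it is Class 8 (Corrosive).
Total Class 8: (four 30 mL containers = 120 mL) + (two 6 fl oz containers = 355.2 mL) = 475.2 mL.
By road, Class 8 is Forbidden regardless of quantity.

No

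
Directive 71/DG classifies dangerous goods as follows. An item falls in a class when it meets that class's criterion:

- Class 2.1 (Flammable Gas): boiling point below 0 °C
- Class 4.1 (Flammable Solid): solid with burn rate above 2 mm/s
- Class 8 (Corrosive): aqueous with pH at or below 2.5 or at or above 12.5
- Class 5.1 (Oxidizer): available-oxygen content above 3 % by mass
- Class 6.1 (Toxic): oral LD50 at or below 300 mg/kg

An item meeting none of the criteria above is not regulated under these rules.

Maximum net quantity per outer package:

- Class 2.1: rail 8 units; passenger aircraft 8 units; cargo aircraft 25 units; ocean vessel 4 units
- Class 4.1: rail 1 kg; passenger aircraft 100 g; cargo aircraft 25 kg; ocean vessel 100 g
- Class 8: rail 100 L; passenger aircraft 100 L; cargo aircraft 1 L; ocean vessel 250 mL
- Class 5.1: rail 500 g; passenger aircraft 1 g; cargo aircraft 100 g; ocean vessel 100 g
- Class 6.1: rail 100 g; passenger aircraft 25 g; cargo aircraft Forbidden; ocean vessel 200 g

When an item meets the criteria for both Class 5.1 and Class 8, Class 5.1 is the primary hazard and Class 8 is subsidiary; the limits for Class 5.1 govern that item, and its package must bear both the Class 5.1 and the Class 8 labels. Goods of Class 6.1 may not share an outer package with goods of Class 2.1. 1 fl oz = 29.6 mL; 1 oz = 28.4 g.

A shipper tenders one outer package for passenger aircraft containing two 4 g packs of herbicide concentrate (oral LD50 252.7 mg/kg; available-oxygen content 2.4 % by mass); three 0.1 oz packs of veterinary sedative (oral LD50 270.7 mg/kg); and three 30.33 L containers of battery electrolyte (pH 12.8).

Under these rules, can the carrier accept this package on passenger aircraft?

Oral LD50 252.7 mg/kg meets the Class 6.1 criterion (Toxic), so the herbicide concentrate is Class 6.1.
Veterinary sedative: oral LD50 270.7 mg/kg ≤ 300 mg/kg → Class 6.1 (Toxic).
The battery electrolyte has pH 12.8, which is ≥ 12.5, so it is Class 8 (Corrosive).
Total Class 6.1: (two 4 g packs = 8 g) + (three 0.1 oz packs = 8.52 g) = 16.52 g.
16.52 g is within the passenger aircraft limit of 25 g for Class 6.1.
Class 8 quantity: three 30.33 L containers = 90.99 L.
90.99 L ≤ 100 L (passenger aircraft limit, Class 8) — within limit.
The segregation rule (Class 6.1 with Class 2.1) does not apply to Class 6.1 with Class 8.
Every hazard class is within its passenger aircraft limit and no segregation rule is violated.

Yes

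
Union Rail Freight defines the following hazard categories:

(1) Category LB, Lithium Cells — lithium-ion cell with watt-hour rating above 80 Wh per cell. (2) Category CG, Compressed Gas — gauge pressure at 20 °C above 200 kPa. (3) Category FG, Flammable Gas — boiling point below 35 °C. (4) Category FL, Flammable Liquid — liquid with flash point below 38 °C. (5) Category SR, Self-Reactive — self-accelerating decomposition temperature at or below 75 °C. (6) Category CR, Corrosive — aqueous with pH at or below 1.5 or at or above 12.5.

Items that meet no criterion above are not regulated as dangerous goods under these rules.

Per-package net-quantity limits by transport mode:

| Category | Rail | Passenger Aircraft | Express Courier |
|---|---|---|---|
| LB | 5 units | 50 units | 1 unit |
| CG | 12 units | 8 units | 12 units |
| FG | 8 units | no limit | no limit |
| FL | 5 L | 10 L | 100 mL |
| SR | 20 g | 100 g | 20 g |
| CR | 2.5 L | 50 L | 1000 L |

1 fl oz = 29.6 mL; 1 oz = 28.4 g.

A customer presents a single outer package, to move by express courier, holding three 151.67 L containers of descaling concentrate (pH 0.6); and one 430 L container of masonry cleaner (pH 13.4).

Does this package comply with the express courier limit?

Descaling concentrate: pH 0.6 ≤ 1.5 → Category CR (Corrosive).
Masonry cleaner: pH 13.4 ≥ 12.5 → Category CR (Corrosive).
Total Category CR: (three 151.67 L containers = 455.01 L) + 430 L = 885.01 L.
885.01 L ≤ 1000 L (express courier limit, Category CR) — within limit.

Yes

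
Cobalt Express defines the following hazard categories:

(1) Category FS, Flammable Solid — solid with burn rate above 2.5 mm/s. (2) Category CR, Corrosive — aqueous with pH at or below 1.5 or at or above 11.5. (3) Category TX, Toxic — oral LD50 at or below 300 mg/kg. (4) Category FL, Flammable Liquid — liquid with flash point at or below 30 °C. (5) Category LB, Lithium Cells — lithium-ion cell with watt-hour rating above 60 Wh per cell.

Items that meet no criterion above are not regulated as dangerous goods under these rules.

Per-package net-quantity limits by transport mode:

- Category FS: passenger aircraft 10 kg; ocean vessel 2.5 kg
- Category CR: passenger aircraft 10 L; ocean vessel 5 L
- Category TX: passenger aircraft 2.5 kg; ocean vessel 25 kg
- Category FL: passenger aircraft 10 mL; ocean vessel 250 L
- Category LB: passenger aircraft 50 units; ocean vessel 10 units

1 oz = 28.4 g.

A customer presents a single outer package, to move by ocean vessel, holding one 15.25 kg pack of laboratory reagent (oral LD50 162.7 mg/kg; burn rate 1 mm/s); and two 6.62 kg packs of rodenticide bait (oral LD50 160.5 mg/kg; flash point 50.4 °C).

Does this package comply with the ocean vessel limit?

The laboratory reagent has oral LD50 162.7 mg/kg, which is ≤ 300 mg/kg, so it is Category TX (Toxic).
With oral LD50 160.5 mg/kg (≤ 300 mg/kg), the rodenticide bait falls in Category TX.
Category TX net quantity: 15.25 kg + (two 6.62 kg packs = 13.24 kg) = 28.49 kg.
28.49 kg exceeds the ocean vessel limit of 25 kg for Category TX.

No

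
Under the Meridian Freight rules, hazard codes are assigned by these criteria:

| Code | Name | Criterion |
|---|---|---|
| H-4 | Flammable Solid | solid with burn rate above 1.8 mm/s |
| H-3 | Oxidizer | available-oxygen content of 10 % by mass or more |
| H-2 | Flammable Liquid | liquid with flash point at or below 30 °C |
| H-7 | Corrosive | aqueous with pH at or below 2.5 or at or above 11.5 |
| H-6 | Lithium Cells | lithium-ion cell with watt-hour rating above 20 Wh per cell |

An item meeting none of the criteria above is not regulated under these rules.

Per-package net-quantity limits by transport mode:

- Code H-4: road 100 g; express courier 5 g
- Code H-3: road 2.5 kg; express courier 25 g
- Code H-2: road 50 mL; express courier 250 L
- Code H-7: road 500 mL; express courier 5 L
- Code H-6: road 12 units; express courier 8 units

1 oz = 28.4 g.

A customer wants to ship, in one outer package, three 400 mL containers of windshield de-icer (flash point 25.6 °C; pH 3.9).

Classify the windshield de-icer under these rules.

Code H-2

Windshield de-icer: flash point 25.6 °C ≤ 30 °C → Code H-2 (Flammable Liquid).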